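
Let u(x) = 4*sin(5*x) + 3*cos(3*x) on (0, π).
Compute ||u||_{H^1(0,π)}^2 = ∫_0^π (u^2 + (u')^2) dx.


||u||_{H^1(0,π)}^2 = 253*π

u'(x) = -9*sin(3*x) + 20*cos(5*x).
Expand u² and (u')² and integrate term by term on (0, π), using: for integers n ≥ 1, ∫_0^π sin²(nx) dx = ∫_0^π cos²(nx) dx = π/2; for n ≠ n', ∫_0^π sin(nx)sin(n'x) dx = ∫_0^π cos(nx)cos(n'x) dx = 0; and by product-to-sum, ∫_0^π sin(nx)cos(n'x) dx = ½∫_0^π [sin((n+n')x) + sin((n−n')x)] dx, which is 0 when n+n' is even and 2n/(n²−n'²) when n+n' is odd (it need not vanish on (0, π)).
  u² squared terms: (3)²·∫cos(3x)² dx = 9·π/2 = 9*π/2;  (4)²·∫sin(5x)² dx = 16·π/2 = 8*π.
  u² cross terms: 2·(3)·(4)·∫cos(3x)·sin(5x) dx = 24·(0) = 0.
  So ∫_0^π u² dx = 9*π/2 + 8*π + 0 = 25*π/2.
  (u')² squared terms: (-9)²·∫sin(3x)² dx = 81·π/2 = 81*π/2;  (20)²·∫cos(5x)² dx = 400·π/2 = 200*π.
  (u')² cross terms: 2·(-9)·(20)·∫sin(3x)·cos(5x) dx = -360·(0) = 0.
  So ∫_0^π (u')² dx = 81*π/2 + 200*π + 0 = 481*π/2.
||u||_{H^1}^2 = (25*π/2) + (481*π/2) = 253*π.


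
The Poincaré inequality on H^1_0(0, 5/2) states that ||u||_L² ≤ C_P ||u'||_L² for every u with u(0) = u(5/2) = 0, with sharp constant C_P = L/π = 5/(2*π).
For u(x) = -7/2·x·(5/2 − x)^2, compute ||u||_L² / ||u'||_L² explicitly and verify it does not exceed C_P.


||u||_L² / ||u'||_L² = 5*sqrt(14)/28 < C_P = 5/(2*π).

u(x) = -7/2·x·(5/2 − x)^2, so u'(x) = -21*x^2/2 + 35*x - 175/8.
u(x) = -7/2·x·(5/2 − x)^2 vanishes at x = 0 and x = 5/2, so u ∈ H^1_0(0, 5/2). Differentiate via the product rule and integrate the resulting polynomials term by term.
  ∫_0^5/2 u² dx = ∫_0^5/2 (49*x^6/4 - 245*x^5/2 + 3675*x^4/8 - 6125*x^3/8 + 30625*x^2/64) dx. Term by term:
    ∫_0^5/2 49*x^6/4 dx = 546875/512;  ∫_0^5/2 -245*x^5/2 dx = -3828125/768;  ∫_0^5/2 3675*x^4/8 dx = 2296875/256;
    ∫_0^5/2 -6125*x^3/8 dx = -3828125/512;  ∫_0^5/2 30625*x^2/64 dx = 3828125/1536.
  Sum: 546875/512 − 3828125/768 + 2296875/256 − 3828125/512 + 3828125/1536 = 109375/1536.
  ∫_0^5/2 (u')² dx = ∫_0^5/2 (441*x^4/4 - 735*x^3 + 13475*x^2/8 - 6125*x/4 + 30625/64) dx. Term by term:
    ∫_0^5/2 441*x^4/4 dx = 275625/128;  ∫_0^5/2 -735*x^3 dx = -459375/64;  ∫_0^5/2 13475*x^2/8 dx = 1684375/192;
    ∫_0^5/2 -6125*x/4 dx = -153125/32;  ∫_0^5/2 30625/64 dx = 153125/128.
  Sum: 275625/128 − 459375/64 + 1684375/192 − 153125/32 + 153125/128 = 30625/192.
∫_0^5/2 u² dx = 109375/1536, so ||u||_L² = 125*sqrt(42)/96.
∫_0^5/2 (u')² dx = 30625/192, so ||u'||_L² = 175*sqrt(3)/24.
Ratio ||u||_L² / ||u'||_L² = 5*sqrt(14)/28.
Sharp Poincaré constant on H^1_0(0, 5/2) is C_P = L/π = 5/(2*π), achieved by sin(2*π/5·x).
A polynomial bump cannot attain the sharp Poincaré constant (only the first sine eigenfunction does), so the ratio is strictly less than C_P, consistent with ||u||_L² ≤ C_P ||u'||_L².


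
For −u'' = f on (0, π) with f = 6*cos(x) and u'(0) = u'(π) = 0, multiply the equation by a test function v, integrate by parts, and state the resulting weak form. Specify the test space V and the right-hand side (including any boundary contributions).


V = H^1(0, π) (no boundary constraint on v; u is determined up to an additive constant); weak form: ∫_0^π u'v' dx = ∫_0^π (6*cos(x)) v dx for all v ∈ V.

Multiply both sides by a test function v and integrate from 0 to π:
  ∫_0^π −u''(x) v(x) dx = ∫_0^π f(x) v(x) dx.
Integrate the LHS by parts once:
  ∫_0^π −u'' v dx = −[u'(x) v(x)]_0^π + ∫_0^π u'(x) v'(x) dx.
Thus ∫_0^π u'(x) v'(x) dx = ∫_0^π f(x) v(x) dx + [u'(x) v(x)]_0^π.
Choose V so that boundary terms are either known or forced to vanish.
u has homogeneous Neumann: u'(0) = u'(π) = 0. So [u' v]_0^π = 0·v(π) − 0·v(0) = 0 for any v; take V = H^1(0, π).
Weak formulation: find u (satisfying any essential BC) such that ∫_0^π u'(x) v'(x) dx = ∫_0^π f v dx for all v ∈ V (homogeneous Neumann, so boundary terms vanish).
Substituting f(x) = 6*cos(x), the right-hand side is ∫_0^π (6*cos(x)) v dx.
Compatibility check (pure Neumann): taking v ≡ 1 ∈ V gives 0 = ∫_0^π f dx + (0) − (0), i.e. ∫_0^π f dx must equal u'(0) − u'(π) = 0. Indeed ∫_0^π (6*cos(x)) dx = 0, so the data are compatible. The solution is then unique only up to an additive constant (fix it e.g. by requiring ∫_0^π u dx = 0).


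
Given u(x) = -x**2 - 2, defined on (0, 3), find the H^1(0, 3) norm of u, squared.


||u||_{H^1}^2 = 663/5

The H^1 norm (squared) on an interval (0, L) is
  ||u||_{H^1}^2 = ∫_0^L u(x)^2 dx + ∫_0^L u'(x)^2 dx.
Compute u'(x) = -2*x.
Then u(x)^2 = x**4 + 4*x**2 + 4 and u'(x)^2 = 4*x**2.
Integrate each monomial from 0 to 3 using ∫_0^3 c·x^n dx = c·3^(n+1)/(n+1):
  ∫_0^3 u(x)^2 dx = ∫_0^3 (x^4 + 4*x^2 + 4) dx. Term by term:
    ∫_0^3 x^4 dx = 243/5;  ∫_0^3 4*x^2 dx = 36;  ∫_0^3 4 dx = 12.
  Sum: 243/5 + 36 + 12 = 483/5.
  ∫_0^3 u'(x)^2 dx = ∫_0^3 (4*x^2) dx. Term by term:
    ∫_0^3 4*x^2 dx = 36.
Adding: ||u||_{H^1}^2 = 483/5 + 36 = 663/5.


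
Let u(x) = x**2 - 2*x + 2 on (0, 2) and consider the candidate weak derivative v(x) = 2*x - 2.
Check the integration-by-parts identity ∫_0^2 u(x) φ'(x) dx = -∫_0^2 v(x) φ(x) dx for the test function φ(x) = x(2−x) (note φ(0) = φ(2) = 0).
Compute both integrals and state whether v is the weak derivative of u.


LHS = 0, RHS = 0. Yes, v = u' weakly.

u(x) = x**2 - 2*x + 2, classical derivative u'(x) = 2*x - 2.
φ(x) = x(2−x), so φ'(x) = 2 - 2*x.
Note φ(0) = φ(2) = 0, so the boundary term u·φ vanishes.
LHS = ∫_0^2 u(x) φ'(x) dx = ∫_0^2 (-2*x^3 + 6*x^2 - 8*x + 4) dx. Term by term:
  ∫_0^2 -2*x^3 dx = -8;  ∫_0^2 6*x^2 dx = 16;  ∫_0^2 -8*x dx = -16;
  ∫_0^2 4 dx = 8.
Sum: -8 + 16 − 16 + 8 = 0.
So LHS = 0.
∫_0^2 v(x) φ(x) dx = ∫_0^2 (-2*x^3 + 6*x^2 - 4*x) dx. Term by term:
  ∫_0^2 -2*x^3 dx = -8;  ∫_0^2 6*x^2 dx = 16;  ∫_0^2 -4*x dx = -8.
Sum: -8 + 16 − 8 = 0.
So RHS = -∫_0^2 v(x) φ(x) dx = 0.
LHS = RHS, so the identity holds for this test φ.
Moreover u is smooth here and v(x) = u'(x) = 2*x - 2 pointwise, so the identity holds for every test function. Hence v is the weak derivative of u.


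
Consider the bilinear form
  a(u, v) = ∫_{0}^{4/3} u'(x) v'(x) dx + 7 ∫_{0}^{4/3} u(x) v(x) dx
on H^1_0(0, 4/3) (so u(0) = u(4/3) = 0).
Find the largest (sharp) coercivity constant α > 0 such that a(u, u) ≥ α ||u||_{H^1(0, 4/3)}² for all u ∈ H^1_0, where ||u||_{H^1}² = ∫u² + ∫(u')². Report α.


α = 1

Coercivity of a(·,·) on H^1_0(0, 4/3) means a(u, u) ≥ α ||u||_{H^1}² for every u ∈ H^1_0.
The interval has length L = 4/3, and Poincaré/coercivity depend only on L. Here a(u, u) = ∫(u')² + (7)·∫u².
Here c = 7 ≥ 1, so a(u,u) = ∫(u')² + c∫u² ≥ ∫(u')² + ∫u² = ||u||_{H^1}², i.e. α = 1 works. No larger α is possible: a(u,u) ≥ α||u||_{H^1}² means (1−α)∫(u')² ≥ (α−c)∫u², and for the modes u_n = sin(nπ(x−x₀)/L) (x₀ the left endpoint) one has ∫u_n²/∫(u_n')² = (L/(nπ))² → 0, so a(u_n,u_n)/||u_n||_{H^1}² → 1. Hence the optimal constant is α = 1.
Therefore α = 1.


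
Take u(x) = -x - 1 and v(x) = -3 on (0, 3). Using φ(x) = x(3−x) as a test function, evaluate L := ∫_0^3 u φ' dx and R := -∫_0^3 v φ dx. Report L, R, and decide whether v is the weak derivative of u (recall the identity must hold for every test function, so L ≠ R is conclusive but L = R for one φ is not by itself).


LHS = 9/2, RHS = 27/2. No, v is not the weak derivative of u.

u(x) = -x - 1, classical derivative u'(x) = -1.
φ(x) = x(3−x), so φ'(x) = 3 - 2*x.
Note φ(0) = φ(3) = 0, so the boundary term u·φ vanishes.
LHS = ∫_0^3 u(x) φ'(x) dx = ∫_0^3 (2*x^2 - x - 3) dx. Term by term:
  ∫_0^3 2*x^2 dx = 18;  ∫_0^3 -x dx = -9/2;  ∫_0^3 -3 dx = -9.
Sum: 18 − 9/2 − 9 = 9/2.
So LHS = 9/2.
∫_0^3 v(x) φ(x) dx = ∫_0^3 (3*x^2 - 9*x) dx. Term by term:
  ∫_0^3 3*x^2 dx = 27;  ∫_0^3 -9*x dx = -81/2.
Sum: 27 − 81/2 = -27/2.
So RHS = -∫_0^3 v(x) φ(x) dx = 27/2.
LHS − RHS = -9 ≠ 0, so the identity fails.
(For a valid weak derivative the identity must hold for EVERY test function, in particular this one. The failure shows v is NOT the weak derivative of u.)
Correct weak derivative would be u'(x) = -1.


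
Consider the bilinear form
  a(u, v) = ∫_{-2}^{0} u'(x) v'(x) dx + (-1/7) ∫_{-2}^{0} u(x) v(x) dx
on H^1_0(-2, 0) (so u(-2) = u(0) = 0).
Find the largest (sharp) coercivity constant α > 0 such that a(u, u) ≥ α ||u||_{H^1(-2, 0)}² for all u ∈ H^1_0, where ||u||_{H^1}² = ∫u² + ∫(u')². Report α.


α = (-4/7 + π^2)/(4 + π^2)

Coercivity of a(·,·) on H^1_0(-2, 0) means a(u, u) ≥ α ||u||_{H^1}² for every u ∈ H^1_0.
The interval has length L = 2, and Poincaré/coercivity depend only on L. Here a(u, u) = ∫(u')² + (-1/7)·∫u².
Here c = -1/7 < 0 with |c| < (π/L)² = π^2/4, so coercivity still holds. The condition a(u,u) ≥ α||u||_{H^1}² reads (1−α)∫(u')² ≥ (α−c)∫u². Any admissible α is ≤ 1 (rapidly oscillating u have ∫u²/∫(u')² → 0), and α = 1 would force 0 ≥ (1−c)∫u², impossible since c < 1; so 1−α > 0. By the sharp Poincaré inequality on H^1_0 of an interval of length L, ∫(u')² ≥ (π/L)²∫u² with equality for the first sine mode sin(π(x−x₀)/L) (x₀ the left endpoint), so the inequality holds for all u iff (1−α)(π/L)² ≥ α − c, i.e. α ≤ ((π/L)² + c)/((π/L)² + 1) = (1 + c(L/π)²)/(1 + (L/π)²). (Direct route, valid since c ≤ 0: Poincaré gives c∫u² ≥ c(L/π)²∫(u')², so a(u,u) ≥ (1 + c(L/π)²)∫(u')², while ||u||_{H^1}² ≤ (1 + (L/π)²)∫(u')²; dividing yields the same α.) With (π/L)² = π^2/4 and c = -1/7, the largest admissible constant is α = ((π/L)² + c)/((π/L)² + 1).
Simplifying, α = (-4/7 + π^2)/(4 + π^2).


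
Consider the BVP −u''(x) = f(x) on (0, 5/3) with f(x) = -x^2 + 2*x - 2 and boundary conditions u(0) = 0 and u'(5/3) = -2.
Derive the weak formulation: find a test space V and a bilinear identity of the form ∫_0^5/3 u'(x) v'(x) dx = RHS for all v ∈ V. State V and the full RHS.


V = {v ∈ H^1(0, 5/3) : v(0) = 0} (test functions vanish at x = 0 where u is specified); weak form: ∫_0^5/3 u'v' dx = ∫_0^5/3 (-x^2 + 2*x - 2) v dx − 2·v(5/3) for all v ∈ V.

Multiply both sides by a test function v and integrate from 0 to 5/3:
  ∫_0^5/3 −u''(x) v(x) dx = ∫_0^5/3 f(x) v(x) dx.
Integrate the LHS by parts once:
  ∫_0^5/3 −u'' v dx = −[u'(x) v(x)]_0^5/3 + ∫_0^5/3 u'(x) v'(x) dx.
Thus ∫_0^5/3 u'(x) v'(x) dx = ∫_0^5/3 f(x) v(x) dx + [u'(x) v(x)]_0^5/3.
Choose V so that boundary terms are either known or forced to vanish.
Mixed BC: u(0) = 0 (Dirichlet) and u'(5/3) = -2 (Neumann). Define V = {v ∈ H^1(0, 5/3) : v(0) = 0}. Then [u' v]_0^5/3 = u'(5/3)·v(5/3) − u'(0)·0 = − 2·v(5/3).
Weak formulation: find u (satisfying any essential BC) such that ∫_0^5/3 u'(x) v'(x) dx = ∫_0^5/3 f v dx − 2·v(5/3) for all v ∈ V (Dirichlet at 0 absorbed into V; Neumann datum at x = 5/3 contributes the boundary term).
Substituting f(x) = -x^2 + 2*x - 2, the right-hand side is ∫_0^5/3 (-x^2 + 2*x - 2) v dx − 2·v(5/3).


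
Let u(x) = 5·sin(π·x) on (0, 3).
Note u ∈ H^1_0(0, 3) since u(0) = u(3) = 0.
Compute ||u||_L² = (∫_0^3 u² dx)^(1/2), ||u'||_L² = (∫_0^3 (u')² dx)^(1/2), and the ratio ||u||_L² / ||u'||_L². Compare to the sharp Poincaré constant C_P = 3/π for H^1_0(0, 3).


||u||_L² / ||u'||_L² = 1/π < C_P = 3/π.

u(x) = 5·sin(π·x), so u'(x) = 5*π*cos(π*x).
Writing u(x) = A·sin(kπx/L) with A = 5 and k = 3, use ∫_0^L sin²(kπx/L) dx = L/2 and ∫_0^L cos²(kπx/L) dx = L/2.
u² = 25·sin²(π·x) and (u')² = 25*π^2·cos²(π·x), and each of sin², cos² integrates to L/2 = 3/2 over (0, 3).
∫_0^3 u² dx = 75/2, so ||u||_L² = 5*sqrt(6)/2.
∫_0^3 (u')² dx = 75*π^2/2, so ||u'||_L² = 5*sqrt(6)*π/2.
Ratio ||u||_L² / ||u'||_L² = 1/π.
Sharp Poincaré constant on H^1_0(0, 3) is C_P = L/π = 3/π, achieved by sin(π/3·x).
This is the k = 3 harmonic; the ratio L/(kπ) is strictly less than C_P = L/π, consistent with the sharp inequality ||u||_L² ≤ C_P ||u'||_L².


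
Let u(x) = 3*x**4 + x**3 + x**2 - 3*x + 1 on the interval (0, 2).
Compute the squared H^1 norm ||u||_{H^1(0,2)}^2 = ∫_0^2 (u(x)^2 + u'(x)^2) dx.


||u||_{H^1}^2 = 436136/105

The H^1 norm (squared) on an interval (0, L) is
  ||u||_{H^1}^2 = ∫_0^L u(x)^2 dx + ∫_0^L u'(x)^2 dx.
Compute u'(x) = 12*x**3 + 3*x**2 + 2*x - 3.
Then u(x)^2 = 9*x**8 + 6*x**7 + 7*x**6 - 16*x**5 + x**4 - 4*x**3 + 11*x**2 - 6*x + 1 and u'(x)^2 = 144*x**6 + 72*x**5 + 57*x**4 - 60*x**3 - 14*x**2 - 12*x + 9.
Integrate each monomial from 0 to 2 using ∫_0^2 c·x^n dx = c·2^(n+1)/(n+1):
  ∫_0^2 u(x)^2 dx = ∫_0^2 (9*x^8 + 6*x^7 + 7*x^6 - 16*x^5 + x^4 - 4*x^3 + 11*x^2 - 6*x + 1) dx. Term by term:
    ∫_0^2 9*x^8 dx = 512;  ∫_0^2 6*x^7 dx = 192;  ∫_0^2 7*x^6 dx = 128;
    ∫_0^2 -16*x^5 dx = -512/3;  ∫_0^2 x^4 dx = 32/5;  ∫_0^2 -4*x^3 dx = -16;
    ∫_0^2 11*x^2 dx = 88/3;  ∫_0^2 -6*x dx = -12;  ∫_0^2 1 dx = 2.
  Sum: 512 + 192 + 128 − 512/3 + 32/5 − 16 + 88/3 − 12 + 2 = 10066/15.
  ∫_0^2 u'(x)^2 dx = ∫_0^2 (144*x^6 + 72*x^5 + 57*x^4 - 60*x^3 - 14*x^2 - 12*x + 9) dx. Term by term:
    ∫_0^2 144*x^6 dx = 18432/7;  ∫_0^2 72*x^5 dx = 768;  ∫_0^2 57*x^4 dx = 1824/5;
    ∫_0^2 -60*x^3 dx = -240;  ∫_0^2 -14*x^2 dx = -112/3;  ∫_0^2 -12*x dx = -24;
    ∫_0^2 9 dx = 18.
  Sum: 18432/7 + 768 + 1824/5 − 240 − 112/3 − 24 + 18 = 365674/105.
Adding: ||u||_{H^1}^2 = 10066/15 + 365674/105 = 436136/105.


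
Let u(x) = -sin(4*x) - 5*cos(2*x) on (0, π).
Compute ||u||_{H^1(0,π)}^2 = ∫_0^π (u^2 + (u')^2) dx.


||u||_{H^1(0,π)}^2 = 71*π

u'(x) = 10*sin(2*x) - 4*cos(4*x).
Expand u² and (u')² and integrate term by term on (0, π), using: for integers n ≥ 1, ∫_0^π sin²(nx) dx = ∫_0^π cos²(nx) dx = π/2; for n ≠ n', ∫_0^π sin(nx)sin(n'x) dx = ∫_0^π cos(nx)cos(n'x) dx = 0; and by product-to-sum, ∫_0^π sin(nx)cos(n'x) dx = ½∫_0^π [sin((n+n')x) + sin((n−n')x)] dx, which is 0 when n+n' is even and 2n/(n²−n'²) when n+n' is odd (it need not vanish on (0, π)).
  u² squared terms: (-1)²·∫sin(4x)² dx = 1·π/2 = π/2;  (-5)²·∫cos(2x)² dx = 25·π/2 = 25*π/2.
  u² cross terms: 2·(-1)·(-5)·∫sin(4x)·cos(2x) dx = 10·(0) = 0.
  So ∫_0^π u² dx = π/2 + 25*π/2 + 0 = 13*π.
  (u')² squared terms: (-4)²·∫cos(4x)² dx = 16·π/2 = 8*π;  (10)²·∫sin(2x)² dx = 100·π/2 = 50*π.
  (u')² cross terms: 2·(-4)·(10)·∫cos(4x)·sin(2x) dx = -80·(0) = 0.
  So ∫_0^π (u')² dx = 8*π + 50*π + 0 = 58*π.
||u||_{H^1}^2 = (13*π) + (58*π) = 71*π.


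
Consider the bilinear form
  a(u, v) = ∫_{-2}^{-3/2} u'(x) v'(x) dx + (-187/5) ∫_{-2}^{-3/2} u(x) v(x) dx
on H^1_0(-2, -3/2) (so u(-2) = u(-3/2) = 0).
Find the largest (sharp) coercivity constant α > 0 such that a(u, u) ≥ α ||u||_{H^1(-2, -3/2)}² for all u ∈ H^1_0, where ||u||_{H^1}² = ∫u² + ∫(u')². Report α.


α = (-187 + 20*π^2)/(5*(1 + 4*π^2))

Coercivity of a(·,·) on H^1_0(-2, -3/2) means a(u, u) ≥ α ||u||_{H^1}² for every u ∈ H^1_0.
The interval has length L = 1/2, and Poincaré/coercivity depend only on L. Here a(u, u) = ∫(u')² + (-187/5)·∫u².
Here c = -187/5 < 0 with |c| < (π/L)² = 4*π^2, so coercivity still holds. The condition a(u,u) ≥ α||u||_{H^1}² reads (1−α)∫(u')² ≥ (α−c)∫u². Any admissible α is ≤ 1 (rapidly oscillating u have ∫u²/∫(u')² → 0), and α = 1 would force 0 ≥ (1−c)∫u², impossible since c < 1; so 1−α > 0. By the sharp Poincaré inequality on H^1_0 of an interval of length L, ∫(u')² ≥ (π/L)²∫u² with equality for the first sine mode sin(π(x−x₀)/L) (x₀ the left endpoint), so the inequality holds for all u iff (1−α)(π/L)² ≥ α − c, i.e. α ≤ ((π/L)² + c)/((π/L)² + 1) = (1 + c(L/π)²)/(1 + (L/π)²). (Direct route, valid since c ≤ 0: Poincaré gives c∫u² ≥ c(L/π)²∫(u')², so a(u,u) ≥ (1 + c(L/π)²)∫(u')², while ||u||_{H^1}² ≤ (1 + (L/π)²)∫(u')²; dividing yields the same α.) With (π/L)² = 4*π^2 and c = -187/5, the largest admissible constant is α = ((π/L)² + c)/((π/L)² + 1).
Simplifying, α = (-187 + 20*π^2)/(5*(1 + 4*π^2)).


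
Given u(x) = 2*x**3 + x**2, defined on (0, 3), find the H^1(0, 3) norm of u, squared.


||u||_{H^1}^2 = 141957/35

The H^1 norm (squared) on an interval (0, L) is
  ||u||_{H^1}^2 = ∫_0^L u(x)^2 dx + ∫_0^L u'(x)^2 dx.
Compute u'(x) = 6*x**2 + 2*x.
Then u(x)^2 = 4*x**6 + 4*x**5 + x**4 and u'(x)^2 = 36*x**4 + 24*x**3 + 4*x**2.
Integrate each monomial from 0 to 3 using ∫_0^3 c·x^n dx = c·3^(n+1)/(n+1):
  ∫_0^3 u(x)^2 dx = ∫_0^3 (4*x^6 + 4*x^5 + x^4) dx. Term by term:
    ∫_0^3 4*x^6 dx = 8748/7;  ∫_0^3 4*x^5 dx = 486;  ∫_0^3 x^4 dx = 243/5.
  Sum: 8748/7 + 486 + 243/5 = 62451/35.
  ∫_0^3 u'(x)^2 dx = ∫_0^3 (36*x^4 + 24*x^3 + 4*x^2) dx. Term by term:
    ∫_0^3 36*x^4 dx = 8748/5;  ∫_0^3 24*x^3 dx = 486;  ∫_0^3 4*x^2 dx = 36.
  Sum: 8748/5 + 486 + 36 = 11358/5.
Adding: ||u||_{H^1}^2 = 62451/35 + 11358/5 = 141957/35.


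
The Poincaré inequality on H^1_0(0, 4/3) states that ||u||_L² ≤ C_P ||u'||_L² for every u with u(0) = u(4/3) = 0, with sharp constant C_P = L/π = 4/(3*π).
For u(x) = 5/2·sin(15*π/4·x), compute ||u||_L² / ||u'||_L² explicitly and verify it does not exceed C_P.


||u||_L² / ||u'||_L² = 4/(15*π) < C_P = 4/(3*π).

u(x) = 5/2·sin(15*π/4·x), so u'(x) = 75*π*cos(15*π*x/4)/8.
Writing u(x) = A·sin(kπx/L) with A = 5/2 and k = 5, use ∫_0^L sin²(kπx/L) dx = L/2 and ∫_0^L cos²(kπx/L) dx = L/2.
u² = 25/4·sin²(15*π/4·x) and (u')² = 5625*π^2/64·cos²(15*π/4·x), and each of sin², cos² integrates to L/2 = 2/3 over (0, 4/3).
∫_0^4/3 u² dx = 25/6, so ||u||_L² = 5*sqrt(6)/6.
∫_0^4/3 (u')² dx = 1875*π^2/32, so ||u'||_L² = 25*sqrt(6)*π/8.
Ratio ||u||_L² / ||u'||_L² = 4/(15*π).
Sharp Poincaré constant on H^1_0(0, 4/3) is C_P = L/π = 4/(3*π), achieved by sin(3*π/4·x).
This is the k = 5 harmonic; the ratio L/(kπ) is strictly less than C_P = L/π, consistent with the sharp inequality ||u||_L² ≤ C_P ||u'||_L².


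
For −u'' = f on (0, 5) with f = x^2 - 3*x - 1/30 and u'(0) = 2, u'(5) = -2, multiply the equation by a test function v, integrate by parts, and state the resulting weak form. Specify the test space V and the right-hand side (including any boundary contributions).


V = H^1(0, 5) (v unrestricted at boundary; u is determined up to an additive constant); weak form: ∫_0^5 u'v' dx = ∫_0^5 (x^2 - 3*x - 1/30) v dx − 2·v(5) − 2·v(0) for all v ∈ V.

Multiply both sides by a test function v and integrate from 0 to 5:
  ∫_0^5 −u''(x) v(x) dx = ∫_0^5 f(x) v(x) dx.
Integrate the LHS by parts once:
  ∫_0^5 −u'' v dx = −[u'(x) v(x)]_0^5 + ∫_0^5 u'(x) v'(x) dx.
Thus ∫_0^5 u'(x) v'(x) dx = ∫_0^5 f(x) v(x) dx + [u'(x) v(x)]_0^5.
Choose V so that boundary terms are either known or forced to vanish.
u has inhomogeneous Neumann u'(0) = 2, u'(5) = -2. [u' v]_0^5 = (-2)·v(5) − (2)·v(0) = − 2·v(5) − 2·v(0). Take V = H^1(0, 5); boundary term becomes part of RHS.
Weak formulation: find u (satisfying any essential BC) such that ∫_0^5 u'(x) v'(x) dx = ∫_0^5 f v dx − 2·v(5) − 2·v(0) for all v ∈ V (Neumann data are natural BCs: they enter the RHS as boundary terms).
Substituting f(x) = x^2 - 3*x - 1/30, the right-hand side is ∫_0^5 (x^2 - 3*x - 1/30) v dx − 2·v(5) − 2·v(0).
Compatibility check (pure Neumann): taking v ≡ 1 ∈ V gives 0 = ∫_0^5 f dx + (-2) − (2), i.e. ∫_0^5 f dx must equal u'(0) − u'(5) = 4. Indeed ∫_0^5 (x^2 - 3*x - 1/30) dx = 4, so the data are compatible. The solution is then unique only up to an additive constant (fix it e.g. by requiring ∫_0^5 u dx = 0).


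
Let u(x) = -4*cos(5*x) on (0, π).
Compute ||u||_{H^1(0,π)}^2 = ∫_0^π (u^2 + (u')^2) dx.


||u||_{H^1(0,π)}^2 = 208*π

u'(x) = 20*sin(5*x).
Expand u² and (u')² and integrate term by term on (0, π), using: for integers n ≥ 1, ∫_0^π sin²(nx) dx = ∫_0^π cos²(nx) dx = π/2; for n ≠ n', ∫_0^π sin(nx)sin(n'x) dx = ∫_0^π cos(nx)cos(n'x) dx = 0; and by product-to-sum, ∫_0^π sin(nx)cos(n'x) dx = ½∫_0^π [sin((n+n')x) + sin((n−n')x)] dx, which is 0 when n+n' is even and 2n/(n²−n'²) when n+n' is odd (it need not vanish on (0, π)).
  u² squared terms: (-4)²·∫cos(5x)² dx = 16·π/2 = 8*π.
  So ∫_0^π u² dx = 8*π.
  (u')² squared terms: (20)²·∫sin(5x)² dx = 400·π/2 = 200*π.
  So ∫_0^π (u')² dx = 200*π.
||u||_{H^1}^2 = (8*π) + (200*π) = 208*π.


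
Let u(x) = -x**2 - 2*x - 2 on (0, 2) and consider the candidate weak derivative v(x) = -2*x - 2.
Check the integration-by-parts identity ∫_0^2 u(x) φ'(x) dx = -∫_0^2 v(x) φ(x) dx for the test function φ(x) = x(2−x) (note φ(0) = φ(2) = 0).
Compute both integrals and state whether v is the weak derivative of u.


LHS = 16/3, RHS = 16/3. Yes, v = u' weakly.

u(x) = -x**2 - 2*x - 2, classical derivative u'(x) = -2*x - 2.
φ(x) = x(2−x), so φ'(x) = 2 - 2*x.
Note φ(0) = φ(2) = 0, so the boundary term u·φ vanishes.
LHS = ∫_0^2 u(x) φ'(x) dx = ∫_0^2 (2*x^3 + 2*x^2 - 4) dx. Term by term:
  ∫_0^2 2*x^3 dx = 8;  ∫_0^2 2*x^2 dx = 16/3;  ∫_0^2 -4 dx = -8.
Sum: 8 + 16/3 − 8 = 16/3.
So LHS = 16/3.
∫_0^2 v(x) φ(x) dx = ∫_0^2 (2*x^3 - 2*x^2 - 4*x) dx. Term by term:
  ∫_0^2 2*x^3 dx = 8;  ∫_0^2 -2*x^2 dx = -16/3;  ∫_0^2 -4*x dx = -8.
Sum: 8 − 16/3 − 8 = -16/3.
So RHS = -∫_0^2 v(x) φ(x) dx = 16/3.
LHS = RHS, so the identity holds for this test φ.
Moreover u is smooth here and v(x) = u'(x) = -2*x - 2 pointwise, so the identity holds for every test function. Hence v is the weak derivative of u.


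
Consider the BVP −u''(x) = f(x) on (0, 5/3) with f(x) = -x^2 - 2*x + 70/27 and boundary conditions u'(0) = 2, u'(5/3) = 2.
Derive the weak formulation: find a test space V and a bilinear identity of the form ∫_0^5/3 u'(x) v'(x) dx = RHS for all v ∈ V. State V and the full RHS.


V = H^1(0, 5/3) (v unrestricted at boundary; u is determined up to an additive constant); weak form: ∫_0^5/3 u'v' dx = ∫_0^5/3 (-x^2 - 2*x + 70/27) v dx + 2·v(5/3) − 2·v(0) for all v ∈ V.

Multiply both sides by a test function v and integrate from 0 to 5/3:
  ∫_0^5/3 −u''(x) v(x) dx = ∫_0^5/3 f(x) v(x) dx.
Integrate the LHS by parts once:
  ∫_0^5/3 −u'' v dx = −[u'(x) v(x)]_0^5/3 + ∫_0^5/3 u'(x) v'(x) dx.
Thus ∫_0^5/3 u'(x) v'(x) dx = ∫_0^5/3 f(x) v(x) dx + [u'(x) v(x)]_0^5/3.
Choose V so that boundary terms are either known or forced to vanish.
u has inhomogeneous Neumann u'(0) = 2, u'(5/3) = 2. [u' v]_0^5/3 = (2)·v(5/3) − (2)·v(0) = 2·v(5/3) − 2·v(0). Take V = H^1(0, 5/3); boundary term becomes part of RHS.
Weak formulation: find u (satisfying any essential BC) such that ∫_0^5/3 u'(x) v'(x) dx = ∫_0^5/3 f v dx + 2·v(5/3) − 2·v(0) for all v ∈ V (Neumann data are natural BCs: they enter the RHS as boundary terms).
Substituting f(x) = -x^2 - 2*x + 70/27, the right-hand side is ∫_0^5/3 (-x^2 - 2*x + 70/27) v dx + 2·v(5/3) − 2·v(0).
Compatibility check (pure Neumann): taking v ≡ 1 ∈ V gives 0 = ∫_0^5/3 f dx + (2) − (2), i.e. ∫_0^5/3 f dx must equal u'(0) − u'(5/3) = 0. Indeed ∫_0^5/3 (-x^2 - 2*x + 70/27) dx = 0, so the data are compatible. The solution is then unique only up to an additive constant (fix it e.g. by requiring ∫_0^5/3 u dx = 0).


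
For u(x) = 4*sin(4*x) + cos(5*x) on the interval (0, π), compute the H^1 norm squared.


||u||_{H^1(0,π)}^2 = -1664/9 + 149*π

u'(x) = -5*sin(5*x) + 16*cos(4*x).
Expand u² and (u')² and integrate term by term on (0, π), using: for integers n ≥ 1, ∫_0^π sin²(nx) dx = ∫_0^π cos²(nx) dx = π/2; for n ≠ n', ∫_0^π sin(nx)sin(n'x) dx = ∫_0^π cos(nx)cos(n'x) dx = 0; and by product-to-sum, ∫_0^π sin(nx)cos(n'x) dx = ½∫_0^π [sin((n+n')x) + sin((n−n')x)] dx, which is 0 when n+n' is even and 2n/(n²−n'²) when n+n' is odd (it need not vanish on (0, π)).
  u² squared terms: (4)²·∫sin(4x)² dx = 16·π/2 = 8*π;  (1)²·∫cos(5x)² dx = 1·π/2 = π/2.
  u² cross terms: 2·(4)·(1)·∫sin(4x)·cos(5x) dx = 8·(-8/9) = -64/9.
  So ∫_0^π u² dx = 8*π + π/2 − 64/9 = -64/9 + 17*π/2.
  (u')² squared terms: (-5)²·∫sin(5x)² dx = 25·π/2 = 25*π/2;  (16)²·∫cos(4x)² dx = 256·π/2 = 128*π.
  (u')² cross terms: 2·(-5)·(16)·∫sin(5x)·cos(4x) dx = -160·(10/9) = -1600/9.
  So ∫_0^π (u')² dx = 25*π/2 + 128*π − 1600/9 = -1600/9 + 281*π/2.
||u||_{H^1}^2 = (-64/9 + 17*π/2) + (-1600/9 + 281*π/2) = -1664/9 + 149*π.


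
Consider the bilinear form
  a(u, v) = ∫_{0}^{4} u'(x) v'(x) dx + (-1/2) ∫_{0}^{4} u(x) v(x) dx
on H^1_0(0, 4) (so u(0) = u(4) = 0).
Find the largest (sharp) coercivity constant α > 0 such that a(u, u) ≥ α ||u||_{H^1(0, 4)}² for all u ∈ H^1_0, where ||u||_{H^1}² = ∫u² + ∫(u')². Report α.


α = (-8 + π^2)/(π^2 + 16)

Coercivity of a(·,·) on H^1_0(0, 4) means a(u, u) ≥ α ||u||_{H^1}² for every u ∈ H^1_0.
The interval has length L = 4, and Poincaré/coercivity depend only on L. Here a(u, u) = ∫(u')² + (-1/2)·∫u².
Here c = -1/2 < 0 with |c| < (π/L)² = π^2/16, so coercivity still holds. The condition a(u,u) ≥ α||u||_{H^1}² reads (1−α)∫(u')² ≥ (α−c)∫u². Any admissible α is ≤ 1 (rapidly oscillating u have ∫u²/∫(u')² → 0), and α = 1 would force 0 ≥ (1−c)∫u², impossible since c < 1; so 1−α > 0. By the sharp Poincaré inequality on H^1_0 of an interval of length L, ∫(u')² ≥ (π/L)²∫u² with equality for the first sine mode sin(π(x−x₀)/L) (x₀ the left endpoint), so the inequality holds for all u iff (1−α)(π/L)² ≥ α − c, i.e. α ≤ ((π/L)² + c)/((π/L)² + 1) = (1 + c(L/π)²)/(1 + (L/π)²). (Direct route, valid since c ≤ 0: Poincaré gives c∫u² ≥ c(L/π)²∫(u')², so a(u,u) ≥ (1 + c(L/π)²)∫(u')², while ||u||_{H^1}² ≤ (1 + (L/π)²)∫(u')²; dividing yields the same α.) With (π/L)² = π^2/16 and c = -1/2, the largest admissible constant is α = ((π/L)² + c)/((π/L)² + 1).
Simplifying, α = (-8 + π^2)/(π^2 + 16).


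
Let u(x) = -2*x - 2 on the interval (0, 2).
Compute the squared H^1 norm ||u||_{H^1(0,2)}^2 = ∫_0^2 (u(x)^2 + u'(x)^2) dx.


||u||_{H^1}^2 = 128/3

The H^1 norm (squared) on an interval (0, L) is
  ||u||_{H^1}^2 = ∫_0^L u(x)^2 dx + ∫_0^L u'(x)^2 dx.
Compute u'(x) = -2.
Then u(x)^2 = 4*x**2 + 8*x + 4 and u'(x)^2 = 4.
Integrate each monomial from 0 to 2 using ∫_0^2 c·x^n dx = c·2^(n+1)/(n+1):
  ∫_0^2 u(x)^2 dx = ∫_0^2 (4*x^2 + 8*x + 4) dx. Term by term:
    ∫_0^2 4*x^2 dx = 32/3;  ∫_0^2 8*x dx = 16;  ∫_0^2 4 dx = 8.
  Sum: 32/3 + 16 + 8 = 104/3.
  ∫_0^2 u'(x)^2 dx = ∫_0^2 (4) dx. Term by term:
    ∫_0^2 4 dx = 8.
Adding: ||u||_{H^1}^2 = 104/3 + 8 = 128/3.


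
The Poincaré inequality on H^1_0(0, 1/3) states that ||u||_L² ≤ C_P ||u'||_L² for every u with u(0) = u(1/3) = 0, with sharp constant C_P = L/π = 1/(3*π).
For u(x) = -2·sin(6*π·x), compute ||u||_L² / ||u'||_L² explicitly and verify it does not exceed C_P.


||u||_L² / ||u'||_L² = 1/(6*π) < C_P = 1/(3*π).

u(x) = -2·sin(6*π·x), so u'(x) = -12*π*cos(6*π*x).
Writing u(x) = A·sin(kπx/L) with A = -2 and k = 2, use ∫_0^L sin²(kπx/L) dx = L/2 and ∫_0^L cos²(kπx/L) dx = L/2.
u² = 4·sin²(6*π·x) and (u')² = 144*π^2·cos²(6*π·x), and each of sin², cos² integrates to L/2 = 1/6 over (0, 1/3).
∫_0^1/3 u² dx = 2/3, so ||u||_L² = sqrt(6)/3.
∫_0^1/3 (u')² dx = 24*π^2, so ||u'||_L² = 2*sqrt(6)*π.
Ratio ||u||_L² / ||u'||_L² = 1/(6*π).
Sharp Poincaré constant on H^1_0(0, 1/3) is C_P = L/π = 1/(3*π), achieved by sin(3*π·x).
This is the k = 2 harmonic; the ratio L/(kπ) is strictly less than C_P = L/π, consistent with the sharp inequality ||u||_L² ≤ C_P ||u'||_L².


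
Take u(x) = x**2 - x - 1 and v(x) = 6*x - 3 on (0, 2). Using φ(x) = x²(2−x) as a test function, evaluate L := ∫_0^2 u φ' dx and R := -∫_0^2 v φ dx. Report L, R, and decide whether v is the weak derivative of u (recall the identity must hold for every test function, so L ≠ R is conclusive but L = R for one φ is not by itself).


LHS = -28/15, RHS = -28/5. No, v is not the weak derivative of u.

u(x) = x**2 - x - 1, classical derivative u'(x) = 2*x - 1.
φ(x) = x²(2−x), so φ'(x) = x*(4 - 3*x).
Note φ(0) = φ(2) = 0, so the boundary term u·φ vanishes.
LHS = ∫_0^2 u(x) φ'(x) dx = ∫_0^2 (-3*x^4 + 7*x^3 - x^2 - 4*x) dx. Term by term:
  ∫_0^2 -3*x^4 dx = -96/5;  ∫_0^2 7*x^3 dx = 28;  ∫_0^2 -x^2 dx = -8/3;
  ∫_0^2 -4*x dx = -8.
Sum: -96/5 + 28 − 8/3 − 8 = -28/15.
So LHS = -28/15.
∫_0^2 v(x) φ(x) dx = ∫_0^2 (-6*x^4 + 15*x^3 - 6*x^2) dx. Term by term:
  ∫_0^2 -6*x^4 dx = -192/5;  ∫_0^2 15*x^3 dx = 60;  ∫_0^2 -6*x^2 dx = -16.
Sum: -192/5 + 60 − 16 = 28/5.
So RHS = -∫_0^2 v(x) φ(x) dx = -28/5.
LHS − RHS = 56/15 ≠ 0, so the identity fails.
(For a valid weak derivative the identity must hold for EVERY test function, in particular this one. The failure shows v is NOT the weak derivative of u.)
Correct weak derivative would be u'(x) = 2*x - 1.


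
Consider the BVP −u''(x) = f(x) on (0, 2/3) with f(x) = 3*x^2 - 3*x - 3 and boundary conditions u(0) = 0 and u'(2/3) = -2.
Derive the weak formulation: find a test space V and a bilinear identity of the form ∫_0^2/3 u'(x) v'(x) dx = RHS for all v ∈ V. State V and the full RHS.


V = {v ∈ H^1(0, 2/3) : v(0) = 0} (test functions vanish at x = 0 where u is specified); weak form: ∫_0^2/3 u'v' dx = ∫_0^2/3 (3*x^2 - 3*x - 3) v dx − 2·v(2/3) for all v ∈ V.

Multiply both sides by a test function v and integrate from 0 to 2/3:
  ∫_0^2/3 −u''(x) v(x) dx = ∫_0^2/3 f(x) v(x) dx.
Integrate the LHS by parts once:
  ∫_0^2/3 −u'' v dx = −[u'(x) v(x)]_0^2/3 + ∫_0^2/3 u'(x) v'(x) dx.
Thus ∫_0^2/3 u'(x) v'(x) dx = ∫_0^2/3 f(x) v(x) dx + [u'(x) v(x)]_0^2/3.
Choose V so that boundary terms are either known or forced to vanish.
Mixed BC: u(0) = 0 (Dirichlet) and u'(2/3) = -2 (Neumann). Define V = {v ∈ H^1(0, 2/3) : v(0) = 0}. Then [u' v]_0^2/3 = u'(2/3)·v(2/3) − u'(0)·0 = − 2·v(2/3).
Weak formulation: find u (satisfying any essential BC) such that ∫_0^2/3 u'(x) v'(x) dx = ∫_0^2/3 f v dx − 2·v(2/3) for all v ∈ V (Dirichlet at 0 absorbed into V; Neumann datum at x = 2/3 contributes the boundary term).
Substituting f(x) = 3*x^2 - 3*x - 3, the right-hand side is ∫_0^2/3 (3*x^2 - 3*x - 3) v dx − 2·v(2/3).


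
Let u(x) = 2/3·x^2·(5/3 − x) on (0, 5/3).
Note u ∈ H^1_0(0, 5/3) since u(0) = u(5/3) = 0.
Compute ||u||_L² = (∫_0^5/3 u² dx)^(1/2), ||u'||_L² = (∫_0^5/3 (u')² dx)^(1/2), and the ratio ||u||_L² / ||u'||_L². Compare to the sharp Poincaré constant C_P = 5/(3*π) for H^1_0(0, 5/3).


||u||_L² / ||u'||_L² = 5*sqrt(14)/42 < C_P = 5/(3*π).

u(x) = 2/3·x^2·(5/3 − x), so u'(x) = 2*x*(10 - 9*x)/9.
u(x) = 2/3·x^2·(5/3 − x) vanishes at x = 0 and x = 5/3, so u ∈ H^1_0(0, 5/3). Differentiate via the product rule and integrate the resulting polynomials term by term.
  ∫_0^5/3 u² dx = ∫_0^5/3 (4*x^6/9 - 40*x^5/27 + 100*x^4/81) dx. Term by term:
    ∫_0^5/3 4*x^6/9 dx = 312500/137781;  ∫_0^5/3 -40*x^5/27 dx = -312500/59049;  ∫_0^5/3 100*x^4/81 dx = 62500/19683.
  Sum: 312500/137781 − 312500/59049 + 62500/19683 = 62500/413343.
  ∫_0^5/3 (u')² dx = ∫_0^5/3 (4*x^4 - 80*x^3/9 + 400*x^2/81) dx. Term by term:
    ∫_0^5/3 4*x^4 dx = 2500/243;  ∫_0^5/3 -80*x^3/9 dx = -12500/729;  ∫_0^5/3 400*x^2/81 dx = 50000/6561.
  Sum: 2500/243 − 12500/729 + 50000/6561 = 5000/6561.
∫_0^5/3 u² dx = 62500/413343, so ||u||_L² = 250*sqrt(7)/1701.
∫_0^5/3 (u')² dx = 5000/6561, so ||u'||_L² = 50*sqrt(2)/81.
Ratio ||u||_L² / ||u'||_L² = 5*sqrt(14)/42.
Sharp Poincaré constant on H^1_0(0, 5/3) is C_P = L/π = 5/(3*π), achieved by sin(3*π/5·x).
A polynomial bump cannot attain the sharp Poincaré constant (only the first sine eigenfunction does), so the ratio is strictly less than C_P, consistent with ||u||_L² ≤ C_P ||u'||_L².


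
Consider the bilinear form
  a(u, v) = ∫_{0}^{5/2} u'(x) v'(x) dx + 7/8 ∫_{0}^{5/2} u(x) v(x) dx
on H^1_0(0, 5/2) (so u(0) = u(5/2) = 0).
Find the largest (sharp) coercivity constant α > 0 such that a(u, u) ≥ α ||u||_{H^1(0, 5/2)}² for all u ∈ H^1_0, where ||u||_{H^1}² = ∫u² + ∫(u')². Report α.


α = (175 + 32*π^2)/(8*(25 + 4*π^2))

Coercivity of a(·,·) on H^1_0(0, 5/2) means a(u, u) ≥ α ||u||_{H^1}² for every u ∈ H^1_0.
The interval has length L = 5/2, and Poincaré/coercivity depend only on L. Here a(u, u) = ∫(u')² + (7/8)·∫u².
Here 0 < c = 7/8 < 1. The condition a(u,u) ≥ α||u||_{H^1}² reads (1−α)∫(u')² ≥ (α−c)∫u². Any admissible α is ≤ 1 (rapidly oscillating u have ∫u²/∫(u')² → 0), and α = 1 would force 0 ≥ (1−c)∫u², impossible since c < 1; so 1−α > 0. By the sharp Poincaré inequality on H^1_0 of an interval of length L, ∫(u')² ≥ (π/L)²∫u² with equality for the first sine mode sin(π(x−x₀)/L) (x₀ the left endpoint), so the inequality holds for all u iff (1−α)(π/L)² ≥ α − c, i.e. α ≤ ((π/L)² + c)/((π/L)² + 1) = (1 + c(L/π)²)/(1 + (L/π)²). With (π/L)² = 4*π^2/25 and c = 7/8, the largest admissible constant is α = ((π/L)² + c)/((π/L)² + 1).
Simplifying, α = (175 + 32*π^2)/(8*(25 + 4*π^2)).


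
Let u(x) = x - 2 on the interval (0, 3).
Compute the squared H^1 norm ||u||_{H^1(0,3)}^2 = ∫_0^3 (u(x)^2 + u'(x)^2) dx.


||u||_{H^1}^2 = 6

The H^1 norm (squared) on an interval (0, L) is
  ||u||_{H^1}^2 = ∫_0^L u(x)^2 dx + ∫_0^L u'(x)^2 dx.
Compute u'(x) = 1.
Then u(x)^2 = x**2 - 4*x + 4 and u'(x)^2 = 1.
Integrate each monomial from 0 to 3 using ∫_0^3 c·x^n dx = c·3^(n+1)/(n+1):
  ∫_0^3 u(x)^2 dx = ∫_0^3 (x^2 - 4*x + 4) dx. Term by term:
    ∫_0^3 x^2 dx = 9;  ∫_0^3 -4*x dx = -18;  ∫_0^3 4 dx = 12.
  Sum: 9 − 18 + 12 = 3.
  ∫_0^3 u'(x)^2 dx = ∫_0^3 (1) dx. Term by term:
    ∫_0^3 1 dx = 3.
Adding: ||u||_{H^1}^2 = 3 + 3 = 6.


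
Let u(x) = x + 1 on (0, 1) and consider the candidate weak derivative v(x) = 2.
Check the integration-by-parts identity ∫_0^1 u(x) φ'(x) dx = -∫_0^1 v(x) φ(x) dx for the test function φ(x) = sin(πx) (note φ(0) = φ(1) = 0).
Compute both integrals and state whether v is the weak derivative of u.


LHS = -2/π, RHS = -4/π. No, v is not the weak derivative of u.

u(x) = x + 1, classical derivative u'(x) = 1.
φ(x) = sin(πx), so φ'(x) = π*cos(π*x).
Note φ(0) = φ(1) = 0, so the boundary term u·φ vanishes.
LHS = ∫_0^1 u(x) φ'(x) dx = ∫_0^1 (π*x*cos(π*x) + π*cos(π*x)) dx. Term by term:
  ∫_0^1 π*cos(π*x) dx = 0;  ∫_0^1 π*x*cos(π*x) dx = -2/π.
Sum: 0 − 2/π = -2/π.
So LHS = -2/π.
∫_0^1 v(x) φ(x) dx = ∫_0^1 (2*sin(π*x)) dx. Term by term:
  ∫_0^1 2*sin(π*x) dx = 4/π.
So RHS = -∫_0^1 v(x) φ(x) dx = -4/π.
LHS − RHS = 2/π ≠ 0, so the identity fails.
(For a valid weak derivative the identity must hold for EVERY test function, in particular this one. The failure shows v is NOT the weak derivative of u.)
Correct weak derivative would be u'(x) = 1.


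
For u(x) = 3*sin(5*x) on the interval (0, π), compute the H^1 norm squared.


||u||_{H^1(0,π)}^2 = 117*π

u'(x) = 15*cos(5*x).
Expand u² and (u')² and integrate term by term on (0, π), using: for integers n ≥ 1, ∫_0^π sin²(nx) dx = ∫_0^π cos²(nx) dx = π/2; for n ≠ n', ∫_0^π sin(nx)sin(n'x) dx = ∫_0^π cos(nx)cos(n'x) dx = 0; and by product-to-sum, ∫_0^π sin(nx)cos(n'x) dx = ½∫_0^π [sin((n+n')x) + sin((n−n')x)] dx, which is 0 when n+n' is even and 2n/(n²−n'²) when n+n' is odd (it need not vanish on (0, π)).
  u² squared terms: (3)²·∫sin(5x)² dx = 9·π/2 = 9*π/2.
  So ∫_0^π u² dx = 9*π/2.
  (u')² squared terms: (15)²·∫cos(5x)² dx = 225·π/2 = 225*π/2.
  So ∫_0^π (u')² dx = 225*π/2.
||u||_{H^1}^2 = (9*π/2) + (225*π/2) = 117*π.


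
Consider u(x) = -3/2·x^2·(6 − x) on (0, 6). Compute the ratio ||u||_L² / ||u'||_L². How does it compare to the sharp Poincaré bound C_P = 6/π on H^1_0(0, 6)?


||u||_L² / ||u'||_L² = 3*sqrt(14)/7 < C_P = 6/π.

u(x) = -3/2·x^2·(6 − x), so u'(x) = 9*x*(x - 4)/2.
u(x) = -3/2·x^2·(6 − x) vanishes at x = 0 and x = 6, so u ∈ H^1_0(0, 6). Differentiate via the product rule and integrate the resulting polynomials term by term.
  ∫_0^6 u² dx = ∫_0^6 (9*x^6/4 - 27*x^5 + 81*x^4) dx. Term by term:
    ∫_0^6 9*x^6/4 dx = 629856/7;  ∫_0^6 -27*x^5 dx = -209952;  ∫_0^6 81*x^4 dx = 629856/5.
  Sum: 629856/7 − 209952 + 629856/5 = 209952/35.
  ∫_0^6 (u')² dx = ∫_0^6 (81*x^4/4 - 162*x^3 + 324*x^2) dx. Term by term:
    ∫_0^6 81*x^4/4 dx = 157464/5;  ∫_0^6 -162*x^3 dx = -52488;  ∫_0^6 324*x^2 dx = 23328.
  Sum: 157464/5 − 52488 + 23328 = 11664/5.
∫_0^6 u² dx = 209952/35, so ||u||_L² = 324*sqrt(70)/35.
∫_0^6 (u')² dx = 11664/5, so ||u'||_L² = 108*sqrt(5)/5.
Ratio ||u||_L² / ||u'||_L² = 3*sqrt(14)/7.
Sharp Poincaré constant on H^1_0(0, 6) is C_P = L/π = 6/π, achieved by sin(π/6·x).
A polynomial bump cannot attain the sharp Poincaré constant (only the first sine eigenfunction does), so the ratio is strictly less than C_P, consistent with ||u||_L² ≤ C_P ||u'||_L².


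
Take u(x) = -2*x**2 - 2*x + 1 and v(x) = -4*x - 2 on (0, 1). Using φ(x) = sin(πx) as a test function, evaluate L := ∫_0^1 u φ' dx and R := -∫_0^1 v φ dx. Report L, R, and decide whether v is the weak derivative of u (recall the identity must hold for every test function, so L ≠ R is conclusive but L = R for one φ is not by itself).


LHS = 8/π, RHS = 8/π. Yes, v = u' weakly.

u(x) = -2*x**2 - 2*x + 1, classical derivative u'(x) = -4*x - 2.
φ(x) = sin(πx), so φ'(x) = π*cos(π*x).
Note φ(0) = φ(1) = 0, so the boundary term u·φ vanishes.
LHS = ∫_0^1 u(x) φ'(x) dx = ∫_0^1 (-2*π*x^2*cos(π*x) - 2*π*x*cos(π*x) + π*cos(π*x)) dx. Term by term:
  ∫_0^1 π*cos(π*x) dx = 0;  ∫_0^1 -2*π*x*cos(π*x) dx = 4/π;  ∫_0^1 -2*π*x^2*cos(π*x) dx = 4/π.
Sum: 0 + 4/π + 4/π = 8/π.
So LHS = 8/π.
∫_0^1 v(x) φ(x) dx = ∫_0^1 (-4*x*sin(π*x) - 2*sin(π*x)) dx. Term by term:
  ∫_0^1 -2*sin(π*x) dx = -4/π;  ∫_0^1 -4*x*sin(π*x) dx = -4/π.
Sum: -4/π − 4/π = -8/π.
So RHS = -∫_0^1 v(x) φ(x) dx = 8/π.
LHS = RHS, so the identity holds for this test φ.
Moreover u is smooth here and v(x) = u'(x) = -4*x - 2 pointwise, so the identity holds for every test function. Hence v is the weak derivative of u.


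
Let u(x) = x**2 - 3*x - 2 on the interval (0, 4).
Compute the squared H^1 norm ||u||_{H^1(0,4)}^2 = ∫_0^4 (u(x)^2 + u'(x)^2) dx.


||u||_{H^1}^2 = 324/5

The H^1 norm (squared) on an interval (0, L) is
  ||u||_{H^1}^2 = ∫_0^L u(x)^2 dx + ∫_0^L u'(x)^2 dx.
Compute u'(x) = 2*x - 3.
Then u(x)^2 = x**4 - 6*x**3 + 5*x**2 + 12*x + 4 and u'(x)^2 = 4*x**2 - 12*x + 9.
Integrate each monomial from 0 to 4 using ∫_0^4 c·x^n dx = c·4^(n+1)/(n+1):
  ∫_0^4 u(x)^2 dx = ∫_0^4 (x^4 - 6*x^3 + 5*x^2 + 12*x + 4) dx. Term by term:
    ∫_0^4 x^4 dx = 1024/5;  ∫_0^4 -6*x^3 dx = -384;  ∫_0^4 5*x^2 dx = 320/3;
    ∫_0^4 12*x dx = 96;  ∫_0^4 4 dx = 16.
  Sum: 1024/5 − 384 + 320/3 + 96 + 16 = 592/15.
  ∫_0^4 u'(x)^2 dx = ∫_0^4 (4*x^2 - 12*x + 9) dx. Term by term:
    ∫_0^4 4*x^2 dx = 256/3;  ∫_0^4 -12*x dx = -96;  ∫_0^4 9 dx = 36.
  Sum: 256/3 − 96 + 36 = 76/3.
Adding: ||u||_{H^1}^2 = 592/15 + 76/3 = 324/5.


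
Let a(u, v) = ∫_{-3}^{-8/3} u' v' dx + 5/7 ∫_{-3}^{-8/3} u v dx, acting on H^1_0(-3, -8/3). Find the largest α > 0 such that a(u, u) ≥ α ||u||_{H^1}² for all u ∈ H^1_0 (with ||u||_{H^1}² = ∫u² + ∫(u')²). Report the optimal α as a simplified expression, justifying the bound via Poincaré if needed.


α = (5 + 63*π^2)/(7*(1 + 9*π^2))

Coercivity of a(·,·) on H^1_0(-3, -8/3) means a(u, u) ≥ α ||u||_{H^1}² for every u ∈ H^1_0.
The interval has length L = 1/3, and Poincaré/coercivity depend only on L. Here a(u, u) = ∫(u')² + (5/7)·∫u².
Here 0 < c = 5/7 < 1. The condition a(u,u) ≥ α||u||_{H^1}² reads (1−α)∫(u')² ≥ (α−c)∫u². Any admissible α is ≤ 1 (rapidly oscillating u have ∫u²/∫(u')² → 0), and α = 1 would force 0 ≥ (1−c)∫u², impossible since c < 1; so 1−α > 0. By the sharp Poincaré inequality on H^1_0 of an interval of length L, ∫(u')² ≥ (π/L)²∫u² with equality for the first sine mode sin(π(x−x₀)/L) (x₀ the left endpoint), so the inequality holds for all u iff (1−α)(π/L)² ≥ α − c, i.e. α ≤ ((π/L)² + c)/((π/L)² + 1) = (1 + c(L/π)²)/(1 + (L/π)²). With (π/L)² = 9*π^2 and c = 5/7, the largest admissible constant is α = ((π/L)² + c)/((π/L)² + 1).
Simplifying, α = (5 + 63*π^2)/(7*(1 + 9*π^2)).
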